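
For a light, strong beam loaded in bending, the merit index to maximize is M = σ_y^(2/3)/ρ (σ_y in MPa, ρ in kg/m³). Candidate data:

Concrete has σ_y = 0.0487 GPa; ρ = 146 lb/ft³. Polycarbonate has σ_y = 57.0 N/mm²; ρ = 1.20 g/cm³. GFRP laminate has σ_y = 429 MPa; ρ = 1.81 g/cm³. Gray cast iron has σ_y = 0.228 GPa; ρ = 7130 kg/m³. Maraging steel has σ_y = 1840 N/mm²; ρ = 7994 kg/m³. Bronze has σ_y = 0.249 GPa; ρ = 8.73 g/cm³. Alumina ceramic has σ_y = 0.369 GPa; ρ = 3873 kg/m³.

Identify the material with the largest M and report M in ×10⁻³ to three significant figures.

GFRP laminate, M = 31.4×10⁻³

Convert each candidate to consistent units, then evaluate M:
  concrete: σ_y = 48.70 MPa, ρ = 2339 kg/m³
  polycarbonate: σ_y = 57.00 MPa, ρ = 1200 kg/m³
  GFRP laminate: σ_y = 429.0 MPa, ρ = 1810 kg/m³
  gray cast iron: σ_y = 228.0 MPa, ρ = 7130 kg/m³
  maraging steel: σ_y = 1840 MPa, ρ = 7994 kg/m³
  bronze: σ_y = 249.0 MPa, ρ = 8730 kg/m³
  alumina ceramic: σ_y = 369.0 MPa, ρ = 3873 kg/m³
  GFRP laminate: M = 31.4×10⁻³
  maraging steel: M = 18.8×10⁻³
  alumina ceramic: M = 13.3×10⁻³
  polycarbonate: M = 12.3×10⁻³
  concrete: M = 5.70×10⁻³
  gray cast iron: M = 5.23×10⁻³
  bronze: M = 4.53×10⁻³
The maximum is for GFRP laminate.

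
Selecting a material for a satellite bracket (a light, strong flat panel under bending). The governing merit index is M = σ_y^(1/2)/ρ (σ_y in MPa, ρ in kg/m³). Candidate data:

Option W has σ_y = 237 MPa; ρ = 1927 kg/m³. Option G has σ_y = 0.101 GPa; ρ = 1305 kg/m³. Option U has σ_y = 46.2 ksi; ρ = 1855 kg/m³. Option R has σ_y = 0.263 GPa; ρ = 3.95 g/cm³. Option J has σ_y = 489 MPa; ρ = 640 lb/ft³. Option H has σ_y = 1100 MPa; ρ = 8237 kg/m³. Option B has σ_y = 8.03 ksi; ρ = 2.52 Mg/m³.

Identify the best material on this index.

option U

Convert each candidate to consistent units, then evaluate M:
  option W: σ_y = 237.0 MPa, ρ = 1927 kg/m³
  option G: σ_y = 101.0 MPa, ρ = 1305 kg/m³
  option U: σ_y = 318.5 MPa, ρ = 1855 kg/m³
  option R: σ_y = 263.0 MPa, ρ = 3950 kg/m³
  option J: σ_y = 489.0 MPa, ρ = 10250 kg/m³
  option H: σ_y = 1100 MPa, ρ = 8237 kg/m³
  option B: σ_y = 55.36 MPa, ρ = 2520 kg/m³
  option U: M = 9.62×10⁻³
  option W: M = 7.99×10⁻³
  option G: M = 7.70×10⁻³
  option R: M = 4.11×10⁻³
  option H: M = 4.03×10⁻³
  option B: M = 2.95×10⁻³
  option J: M = 2.16×10⁻³
The maximum is for option U.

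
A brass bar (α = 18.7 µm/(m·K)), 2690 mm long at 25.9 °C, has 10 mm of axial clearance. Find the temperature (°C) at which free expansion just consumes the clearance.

225 °C

α·L₀·ΔT = 10.0 mm ⇒ ΔT = 10.0 / (18.7×10⁻⁶ × 2690.0) = 198.8 K.
T = 25.9 + 198.8 = 224.7 °C.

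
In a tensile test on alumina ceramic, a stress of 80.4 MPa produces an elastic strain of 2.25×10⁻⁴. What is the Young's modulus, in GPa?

E = σ/ε = 80.4 MPa / 2.25×10⁻⁴ = 357300 MPa = 357 GPa.

357 GPa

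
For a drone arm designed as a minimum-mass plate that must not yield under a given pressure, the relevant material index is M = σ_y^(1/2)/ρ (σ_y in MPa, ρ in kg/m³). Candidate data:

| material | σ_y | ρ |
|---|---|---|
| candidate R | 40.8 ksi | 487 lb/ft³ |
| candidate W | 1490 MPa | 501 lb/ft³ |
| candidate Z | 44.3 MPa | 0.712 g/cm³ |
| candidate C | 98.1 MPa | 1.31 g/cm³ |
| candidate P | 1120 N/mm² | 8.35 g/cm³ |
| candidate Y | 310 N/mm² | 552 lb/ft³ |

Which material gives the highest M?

candidate Z

In SI units:
  candidate R: σ_y = 281.3 MPa, ρ = 7801 kg/m³
  candidate W: σ_y = 1490 MPa, ρ = 8025 kg/m³
  candidate Z: σ_y = 44.30 MPa, ρ = 712.0 kg/m³
  candidate C: σ_y = 98.10 MPa, ρ = 1310 kg/m³
  candidate P: σ_y = 1120 MPa, ρ = 8350 kg/m³
  candidate Y: σ_y = 310.0 MPa, ρ = 8842 kg/m³
  candidate Z: M = 9.35×10⁻³
  candidate C: M = 7.56×10⁻³
  candidate W: M = 4.81×10⁻³
  candidate P: M = 4.01×10⁻³
  candidate R: M = 2.15×10⁻³
  candidate Y: M = 1.99×10⁻³
Candidate Z ranks first.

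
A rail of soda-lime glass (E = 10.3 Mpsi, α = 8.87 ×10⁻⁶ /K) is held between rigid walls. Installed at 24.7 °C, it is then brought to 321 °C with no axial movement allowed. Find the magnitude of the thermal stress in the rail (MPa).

E = 10.3 Mpsi = 71.02 GPa.
ΔT = 296.3 K. Constrained thermal stress σ = E·α·ΔT = 71.02×10³ MPa × 8.87×10⁻⁶ × 296.3 = 187 MPa (compressive).

187 MPa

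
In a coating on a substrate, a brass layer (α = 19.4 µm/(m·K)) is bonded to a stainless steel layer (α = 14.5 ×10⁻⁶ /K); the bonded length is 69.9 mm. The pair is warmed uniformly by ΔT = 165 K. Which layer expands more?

brass

α(brass) = 19.4×10⁻⁶/K vs α(stainless steel) = 14.5×10⁻⁶/K.
Higher α expands more for the same ΔT: brass.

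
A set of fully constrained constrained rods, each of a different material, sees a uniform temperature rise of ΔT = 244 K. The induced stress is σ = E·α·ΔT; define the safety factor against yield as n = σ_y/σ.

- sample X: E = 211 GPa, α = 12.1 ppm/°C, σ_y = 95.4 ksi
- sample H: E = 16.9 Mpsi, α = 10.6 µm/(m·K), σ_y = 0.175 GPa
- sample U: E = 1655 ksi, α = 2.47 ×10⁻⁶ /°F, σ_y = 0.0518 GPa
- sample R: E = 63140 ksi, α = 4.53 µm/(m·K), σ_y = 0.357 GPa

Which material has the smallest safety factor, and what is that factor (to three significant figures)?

Converting E to GPa, α to ×10⁻⁶/K, σ_y to MPa, then σ and n for each:
  sample X: E = 211.0, α = 12.1, σ_y = 657.8 → σ = 623 MPa, n = 1.06
  sample H: E = 116.5, α = 10.6, σ_y = 175.0 → σ = 301 MPa, n = 0.581
  sample U: E = 11.41, α = 4.45, σ_y = 51.80 → σ = 12.4 MPa, n = 4.18
  sample R: E = 435.3, α = 4.53, σ_y = 357.0 → σ = 481 MPa, n = 0.742
The minimum is sample H at n = 0.581.

sample H, n = 0.581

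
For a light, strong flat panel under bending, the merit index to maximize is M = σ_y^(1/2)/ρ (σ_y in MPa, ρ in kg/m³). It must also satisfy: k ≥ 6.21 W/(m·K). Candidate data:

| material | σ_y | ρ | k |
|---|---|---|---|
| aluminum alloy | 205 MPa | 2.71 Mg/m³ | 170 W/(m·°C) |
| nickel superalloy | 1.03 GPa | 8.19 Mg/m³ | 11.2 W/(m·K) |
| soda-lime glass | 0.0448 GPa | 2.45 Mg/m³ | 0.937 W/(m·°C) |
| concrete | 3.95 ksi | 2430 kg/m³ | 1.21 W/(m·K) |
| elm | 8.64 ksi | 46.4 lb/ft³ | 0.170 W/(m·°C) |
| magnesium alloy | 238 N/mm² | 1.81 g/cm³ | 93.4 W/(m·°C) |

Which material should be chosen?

Screen on constraints: k ≥ 6.21 W/(m·K). Survivors: aluminum alloy, nickel superalloy, magnesium alloy.
After converting to SI:
  aluminum alloy: σ_y = 205.0 MPa, ρ = 2710 kg/m³
  nickel superalloy: σ_y = 1030 MPa, ρ = 8190 kg/m³
  magnesium alloy: σ_y = 238.0 MPa, ρ = 1810 kg/m³
  magnesium alloy: M = 8.52×10⁻³
  aluminum alloy: M = 5.28×10⁻³
  nickel superalloy: M = 3.92×10⁻³
Magnesium alloy ranks first.

magnesium alloy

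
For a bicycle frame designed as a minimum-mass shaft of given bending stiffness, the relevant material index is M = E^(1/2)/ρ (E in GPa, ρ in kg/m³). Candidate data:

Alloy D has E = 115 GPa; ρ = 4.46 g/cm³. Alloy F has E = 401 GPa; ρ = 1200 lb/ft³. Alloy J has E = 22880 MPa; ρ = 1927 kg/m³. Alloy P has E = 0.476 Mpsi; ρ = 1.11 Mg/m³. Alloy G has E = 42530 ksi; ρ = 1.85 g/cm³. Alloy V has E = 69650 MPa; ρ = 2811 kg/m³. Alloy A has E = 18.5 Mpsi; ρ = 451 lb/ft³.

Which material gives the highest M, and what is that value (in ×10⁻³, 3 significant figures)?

alloy G, M = 9.26×10⁻³

In SI units:
  alloy D: E = 115.0 GPa, ρ = 4460 kg/m³
  alloy F: E = 401.0 GPa, ρ = 19220 kg/m³
  alloy J: E = 22.88 GPa, ρ = 1927 kg/m³
  alloy P: E = 3.282 GPa, ρ = 1110 kg/m³
  alloy G: E = 293.2 GPa, ρ = 1850 kg/m³
  alloy V: E = 69.65 GPa, ρ = 2811 kg/m³
  alloy A: E = 127.6 GPa, ρ = 7224 kg/m³
  alloy G: M = 9.26×10⁻³
  alloy V: M = 2.97×10⁻³
  alloy J: M = 2.48×10⁻³
  alloy D: M = 2.40×10⁻³
  alloy P: M = 1.63×10⁻³
  alloy A: M = 1.56×10⁻³
  alloy F: M = 1.04×10⁻³
The maximum is for alloy G.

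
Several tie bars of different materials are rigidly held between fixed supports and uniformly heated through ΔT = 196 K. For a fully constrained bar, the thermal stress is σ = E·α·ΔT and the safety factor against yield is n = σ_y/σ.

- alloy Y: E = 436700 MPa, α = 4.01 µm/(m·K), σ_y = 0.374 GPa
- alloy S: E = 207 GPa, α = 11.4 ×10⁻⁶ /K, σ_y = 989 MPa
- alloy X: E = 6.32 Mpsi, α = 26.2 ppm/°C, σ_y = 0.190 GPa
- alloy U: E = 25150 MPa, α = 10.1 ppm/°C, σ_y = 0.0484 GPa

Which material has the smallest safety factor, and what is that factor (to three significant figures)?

Converting E to GPa, α to ×10⁻⁶/K, σ_y to MPa, then σ and n for each:
  alloy Y: E = 436.7, α = 4.01, σ_y = 374.0 → σ = 343 MPa, n = 1.09
  alloy S: E = 207.0, α = 11.4, σ_y = 989.0 → σ = 463 MPa, n = 2.14
  alloy X: E = 43.57, α = 26.2, σ_y = 190.0 → σ = 224 MPa, n = 0.849
  alloy U: E = 25.15, α = 10.1, σ_y = 48.40 → σ = 49.8 MPa, n = 0.972
The minimum is alloy X at n = 0.849.

alloy X, n = 0.849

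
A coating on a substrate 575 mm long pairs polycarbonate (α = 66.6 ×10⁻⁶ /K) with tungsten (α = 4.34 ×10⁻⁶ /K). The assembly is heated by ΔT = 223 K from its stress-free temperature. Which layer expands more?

polycarbonate

α(polycarbonate) = 66.6×10⁻⁶/K vs α(tungsten) = 4.34×10⁻⁶/K.
Higher α expands more for the same ΔT: polycarbonate.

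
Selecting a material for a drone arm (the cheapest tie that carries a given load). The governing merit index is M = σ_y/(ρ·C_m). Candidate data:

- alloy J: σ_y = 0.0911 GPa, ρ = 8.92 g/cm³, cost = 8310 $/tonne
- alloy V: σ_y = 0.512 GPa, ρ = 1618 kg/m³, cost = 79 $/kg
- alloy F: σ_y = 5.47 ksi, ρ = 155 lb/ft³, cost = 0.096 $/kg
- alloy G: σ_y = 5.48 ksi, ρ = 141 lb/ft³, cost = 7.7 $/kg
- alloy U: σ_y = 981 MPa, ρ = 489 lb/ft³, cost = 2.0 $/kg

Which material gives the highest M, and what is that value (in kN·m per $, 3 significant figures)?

alloy F, M = 158 kN·m per $

Putting every candidate on a common basis:
  alloy J: σ_y = 91.10 MPa, ρ = 8920 kg/m³, cost = 8.310 $/kg
  alloy V: σ_y = 512.0 MPa, ρ = 1618 kg/m³, cost = 79.00 $/kg
  alloy F: σ_y = 37.71 MPa, ρ = 2483 kg/m³, cost = 0.09600 $/kg
  alloy G: σ_y = 37.78 MPa, ρ = 2259 kg/m³, cost = 7.700 $/kg
  alloy U: σ_y = 981.0 MPa, ρ = 7833 kg/m³, cost = 2.000 $/kg
  alloy F: M = 158 kN·m per $
  alloy U: M = 62.6 kN·m per $
  alloy V: M = 4.01 kN·m per $
  alloy G: M = 2.17 kN·m per $
  alloy J: M = 1.23 kN·m per $
Alloy F has the largest M.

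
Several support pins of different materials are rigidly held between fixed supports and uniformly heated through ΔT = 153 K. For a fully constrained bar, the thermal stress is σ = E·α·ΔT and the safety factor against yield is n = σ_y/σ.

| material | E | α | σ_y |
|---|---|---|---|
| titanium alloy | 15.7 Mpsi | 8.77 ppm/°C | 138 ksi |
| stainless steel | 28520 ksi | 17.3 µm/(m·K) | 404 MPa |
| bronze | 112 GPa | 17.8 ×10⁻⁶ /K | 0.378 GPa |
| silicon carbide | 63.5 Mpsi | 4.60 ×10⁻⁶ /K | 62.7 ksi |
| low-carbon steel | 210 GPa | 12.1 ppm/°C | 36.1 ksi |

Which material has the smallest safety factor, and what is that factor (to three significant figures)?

low-carbon steel, n = 0.640

In consistent units (E in GPa, α in ×10⁻⁶/K, σ_y in MPa):
  titanium alloy: E = 108.2, α = 8.77, σ_y = 951.5 → σ = 145 MPa, n = 6.55
  stainless steel: E = 196.6, α = 17.3, σ_y = 404.0 → σ = 520 MPa, n = 0.776
  bronze: E = 112.0, α = 17.8, σ_y = 378.0 → σ = 305 MPa, n = 1.24
  silicon carbide: E = 437.8, α = 4.60, σ_y = 432.3 → σ = 308 MPa, n = 1.40
  low-carbon steel: E = 210.0, α = 12.1, σ_y = 248.9 → σ = 389 MPa, n = 0.640
Smallest n: low-carbon steel with n = 0.640.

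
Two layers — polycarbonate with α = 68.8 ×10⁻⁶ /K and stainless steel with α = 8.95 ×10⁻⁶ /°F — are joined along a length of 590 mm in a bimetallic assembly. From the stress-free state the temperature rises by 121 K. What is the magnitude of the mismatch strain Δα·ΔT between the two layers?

6.38×10⁻³

stainless steel: α = 8.95×10⁻⁶/°F × 9/5 = 16.1×10⁻⁶/K.
Δα = |68.8 − 16.1|×10⁻⁶/K = 52.7×10⁻⁶/K.
Mismatch strain = Δα·ΔT = 52.7×10⁻⁶ × 121.0 = 6.38×10⁻³.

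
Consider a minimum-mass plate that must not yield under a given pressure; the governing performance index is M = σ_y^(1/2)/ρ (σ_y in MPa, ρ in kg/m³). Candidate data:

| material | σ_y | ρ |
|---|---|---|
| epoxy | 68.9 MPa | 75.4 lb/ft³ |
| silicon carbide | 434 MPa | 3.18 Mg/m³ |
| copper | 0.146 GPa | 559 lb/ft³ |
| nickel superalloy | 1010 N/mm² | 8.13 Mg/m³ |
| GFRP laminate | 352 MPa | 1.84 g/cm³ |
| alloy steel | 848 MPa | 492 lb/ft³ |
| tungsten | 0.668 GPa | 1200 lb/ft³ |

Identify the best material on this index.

In SI units:
  epoxy: σ_y = 68.90 MPa, ρ = 1208 kg/m³
  silicon carbide: σ_y = 434.0 MPa, ρ = 3180 kg/m³
  copper: σ_y = 146.0 MPa, ρ = 8954 kg/m³
  nickel superalloy: σ_y = 1010 MPa, ρ = 8130 kg/m³
  GFRP laminate: σ_y = 352.0 MPa, ρ = 1840 kg/m³
  alloy steel: σ_y = 848.0 MPa, ρ = 7881 kg/m³
  tungsten: σ_y = 668.0 MPa, ρ = 19220 kg/m³
  GFRP laminate: M = 10.2×10⁻³
  epoxy: M = 6.87×10⁻³
  silicon carbide: M = 6.55×10⁻³
  nickel superalloy: M = 3.91×10⁻³
  alloy steel: M = 3.69×10⁻³
  copper: M = 1.35×10⁻³
  tungsten: M = 1.34×10⁻³
The maximum is for GFRP laminate.

GFRP laminate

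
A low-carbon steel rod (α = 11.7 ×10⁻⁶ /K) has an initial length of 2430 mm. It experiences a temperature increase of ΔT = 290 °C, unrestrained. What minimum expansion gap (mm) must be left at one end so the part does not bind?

8.24 mm

ΔL = α·L₀·ΔT = 11.7×10⁻⁶ × 2430 mm × 290.0 K = 8.24 mm.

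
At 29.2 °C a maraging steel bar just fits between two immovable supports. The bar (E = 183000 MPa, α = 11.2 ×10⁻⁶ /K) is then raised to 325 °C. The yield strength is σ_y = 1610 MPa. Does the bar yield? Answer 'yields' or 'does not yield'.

E = 183000 MPa = 183.0 GPa.
ΔT = 295.8 K. Constrained thermal stress σ = E·α·ΔT = 183.0×10³ MPa × 11.2×10⁻⁶ × 295.8 = 606 MPa (compressive).
Compare to σ_y = 1610 MPa: σ < σ_y, so it does not yield.

does not yield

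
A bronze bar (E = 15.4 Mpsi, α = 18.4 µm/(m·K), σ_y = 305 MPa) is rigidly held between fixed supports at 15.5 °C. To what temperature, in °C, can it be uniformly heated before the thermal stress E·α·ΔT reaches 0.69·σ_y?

123 °C

E = 15.4 Mpsi = 106.2 GPa.
E·α·ΔT = 210.4 MPa ⇒ ΔT = 210.4 / (106.2×10³ × 18.4×10⁻⁶) = 107.7 K.
T = 15.5 + 107.7 = 123.2 °C.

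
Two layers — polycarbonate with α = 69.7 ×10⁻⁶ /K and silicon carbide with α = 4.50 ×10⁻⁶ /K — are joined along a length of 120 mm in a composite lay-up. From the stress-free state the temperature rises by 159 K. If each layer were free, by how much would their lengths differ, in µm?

Δα = |69.7 − 4.50|×10⁻⁶/K = 65.2×10⁻⁶/K.
ΔL_mismatch = Δα·L·ΔT = 65.2×10⁻⁶ × 120.0 mm × 159.0 K = 1240 µm.

1240 µm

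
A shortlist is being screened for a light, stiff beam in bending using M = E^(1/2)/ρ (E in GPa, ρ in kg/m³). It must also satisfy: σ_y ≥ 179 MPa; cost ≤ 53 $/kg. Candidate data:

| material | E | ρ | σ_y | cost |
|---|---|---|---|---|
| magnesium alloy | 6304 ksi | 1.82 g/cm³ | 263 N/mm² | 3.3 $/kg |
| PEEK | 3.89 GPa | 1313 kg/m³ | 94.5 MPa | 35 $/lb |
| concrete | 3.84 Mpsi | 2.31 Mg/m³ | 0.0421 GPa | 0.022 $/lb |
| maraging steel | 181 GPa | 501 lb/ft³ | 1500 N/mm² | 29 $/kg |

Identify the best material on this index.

magnesium alloy

Screen on constraints: σ_y ≥ 179 MPa; cost ≤ 53 $/kg. Survivors: magnesium alloy, maraging steel.
In SI units:
  magnesium alloy: E = 43.46 GPa, ρ = 1820 kg/m³
  maraging steel: E = 181.0 GPa, ρ = 8025 kg/m³
  magnesium alloy: M = 3.62×10⁻³
  maraging steel: M = 1.68×10⁻³
The maximum is for magnesium alloy.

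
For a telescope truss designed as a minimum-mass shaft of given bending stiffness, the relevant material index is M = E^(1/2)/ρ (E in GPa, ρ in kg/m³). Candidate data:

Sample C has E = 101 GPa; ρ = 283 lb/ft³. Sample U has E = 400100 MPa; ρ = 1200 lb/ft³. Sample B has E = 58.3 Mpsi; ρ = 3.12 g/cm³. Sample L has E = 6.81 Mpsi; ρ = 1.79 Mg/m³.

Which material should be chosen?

After converting to SI:
  sample C: E = 101.0 GPa, ρ = 4533 kg/m³
  sample U: E = 400.1 GPa, ρ = 19220 kg/m³
  sample B: E = 402.0 GPa, ρ = 3120 kg/m³
  sample L: E = 46.95 GPa, ρ = 1790 kg/m³
  sample B: M = 6.43×10⁻³
  sample L: M = 3.83×10⁻³
  sample C: M = 2.22×10⁻³
  sample U: M = 1.04×10⁻³
Sample B ranks first.

sample B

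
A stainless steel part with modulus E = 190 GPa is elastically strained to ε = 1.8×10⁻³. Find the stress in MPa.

342 MPa

σ = E·ε = 190000 MPa × 1.8×10⁻³ = 342 MPa.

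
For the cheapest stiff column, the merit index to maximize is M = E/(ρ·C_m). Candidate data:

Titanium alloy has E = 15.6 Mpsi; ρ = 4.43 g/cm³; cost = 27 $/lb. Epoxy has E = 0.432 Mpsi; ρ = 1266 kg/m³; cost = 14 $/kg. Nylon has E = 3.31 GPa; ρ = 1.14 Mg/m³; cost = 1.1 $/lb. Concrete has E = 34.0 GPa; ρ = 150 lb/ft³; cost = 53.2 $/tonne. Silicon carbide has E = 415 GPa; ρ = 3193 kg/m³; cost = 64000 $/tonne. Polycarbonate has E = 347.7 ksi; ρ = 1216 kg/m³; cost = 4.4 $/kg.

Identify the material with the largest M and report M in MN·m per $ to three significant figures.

concrete, M = 266 MN·m per $

Putting every candidate on a common basis:
  titanium alloy: E = 107.6 GPa, ρ = 4430 kg/m³, cost = 59.52 $/kg
  epoxy: E = 2.979 GPa, ρ = 1266 kg/m³, cost = 14.00 $/kg
  nylon: E = 3.310 GPa, ρ = 1140 kg/m³, cost = 2.425 $/kg
  concrete: E = 34.00 GPa, ρ = 2403 kg/m³, cost = 0.05320 $/kg
  silicon carbide: E = 415.0 GPa, ρ = 3193 kg/m³, cost = 64.00 $/kg
  polycarbonate: E = 2.397 GPa, ρ = 1216 kg/m³, cost = 4.400 $/kg
  concrete: M = 266 MN·m per $
  silicon carbide: M = 2.03 MN·m per $
  nylon: M = 1.20 MN·m per $
  polycarbonate: M = 0.448 MN·m per $
  titanium alloy: M = 0.408 MN·m per $
  epoxy: M = 0.168 MN·m per $
Concrete ranks first.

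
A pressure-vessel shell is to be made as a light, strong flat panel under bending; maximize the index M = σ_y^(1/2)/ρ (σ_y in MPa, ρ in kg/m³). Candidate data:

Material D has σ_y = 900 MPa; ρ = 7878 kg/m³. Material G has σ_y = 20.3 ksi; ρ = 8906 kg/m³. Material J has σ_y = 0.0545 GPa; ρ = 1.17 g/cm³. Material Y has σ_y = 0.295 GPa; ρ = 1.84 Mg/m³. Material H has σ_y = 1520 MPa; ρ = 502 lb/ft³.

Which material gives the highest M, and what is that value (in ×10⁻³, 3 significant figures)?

material Y, M = 9.33×10⁻³

Convert each candidate to consistent units, then evaluate M:
  material D: σ_y = 900.0 MPa, ρ = 7878 kg/m³
  material G: σ_y = 140.0 MPa, ρ = 8906 kg/m³
  material J: σ_y = 54.50 MPa, ρ = 1170 kg/m³
  material Y: σ_y = 295.0 MPa, ρ = 1840 kg/m³
  material H: σ_y = 1520 MPa, ρ = 8041 kg/m³
  material Y: M = 9.33×10⁻³
  material J: M = 6.31×10⁻³
  material H: M = 4.85×10⁻³
  material D: M = 3.81×10⁻³
  material G: M = 1.33×10⁻³
The maximum is for material Y.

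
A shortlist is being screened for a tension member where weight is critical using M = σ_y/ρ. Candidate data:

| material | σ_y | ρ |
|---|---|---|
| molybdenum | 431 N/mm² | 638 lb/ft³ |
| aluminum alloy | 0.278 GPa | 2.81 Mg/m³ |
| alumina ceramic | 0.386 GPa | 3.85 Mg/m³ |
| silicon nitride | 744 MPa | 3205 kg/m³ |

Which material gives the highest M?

Putting every candidate on a common basis:
  molybdenum: σ_y = 431.0 MPa, ρ = 10220 kg/m³
  aluminum alloy: σ_y = 278.0 MPa, ρ = 2810 kg/m³
  alumina ceramic: σ_y = 386.0 MPa, ρ = 3850 kg/m³
  silicon nitride: σ_y = 744.0 MPa, ρ = 3205 kg/m³
  silicon nitride: M = 232 kN·m/kg
  alumina ceramic: M = 100 kN·m/kg
  aluminum alloy: M = 98.9 kN·m/kg
  molybdenum: M = 42.2 kN·m/kg
Highest index: silicon nitride.

silicon nitride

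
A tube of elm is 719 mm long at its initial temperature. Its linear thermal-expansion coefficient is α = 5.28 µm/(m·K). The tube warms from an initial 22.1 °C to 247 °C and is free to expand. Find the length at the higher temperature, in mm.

719.85 mm

ΔT = 247 − 22.1 = 224.9 K.
ΔL = α·L₀·ΔT = 5.28×10⁻⁶ × 719 mm × 224.9 K = 0.854 mm.
L = L₀ + ΔL = 719 + 0.854 = 719.85 mm.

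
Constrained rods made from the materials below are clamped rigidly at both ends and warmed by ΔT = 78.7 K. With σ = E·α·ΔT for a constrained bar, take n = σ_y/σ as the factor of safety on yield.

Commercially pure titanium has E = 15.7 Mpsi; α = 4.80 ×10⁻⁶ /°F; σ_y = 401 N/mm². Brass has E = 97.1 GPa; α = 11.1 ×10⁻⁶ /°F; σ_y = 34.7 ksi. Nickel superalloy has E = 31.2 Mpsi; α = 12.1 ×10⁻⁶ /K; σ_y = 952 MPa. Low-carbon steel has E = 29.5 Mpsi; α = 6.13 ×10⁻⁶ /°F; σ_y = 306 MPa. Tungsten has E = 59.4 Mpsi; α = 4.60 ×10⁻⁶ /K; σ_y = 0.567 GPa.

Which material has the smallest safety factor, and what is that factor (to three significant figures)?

brass, n = 1.57

In consistent units (E in GPa, α in ×10⁻⁶/K, σ_y in MPa):
  commercially pure titanium: E = 108.2, α = 8.64, σ_y = 401.0 → σ = 73.6 MPa, n = 5.45
  brass: E = 97.10, α = 20.0, σ_y = 239.2 → σ = 153 MPa, n = 1.57
  nickel superalloy: E = 215.1, α = 12.1, σ_y = 952.0 → σ = 205 MPa, n = 4.65
  low-carbon steel: E = 203.4, α = 11.0, σ_y = 306.0 → σ = 177 MPa, n = 1.73
  tungsten: E = 409.5, α = 4.60, σ_y = 567.0 → σ = 148 MPa, n = 3.82
Brass has the lowest safety factor, n = 1.57.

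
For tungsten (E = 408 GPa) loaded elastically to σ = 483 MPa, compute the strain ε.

ε = σ/E = 483 / 408000 = 1.18×10⁻³.

1.18×10⁻³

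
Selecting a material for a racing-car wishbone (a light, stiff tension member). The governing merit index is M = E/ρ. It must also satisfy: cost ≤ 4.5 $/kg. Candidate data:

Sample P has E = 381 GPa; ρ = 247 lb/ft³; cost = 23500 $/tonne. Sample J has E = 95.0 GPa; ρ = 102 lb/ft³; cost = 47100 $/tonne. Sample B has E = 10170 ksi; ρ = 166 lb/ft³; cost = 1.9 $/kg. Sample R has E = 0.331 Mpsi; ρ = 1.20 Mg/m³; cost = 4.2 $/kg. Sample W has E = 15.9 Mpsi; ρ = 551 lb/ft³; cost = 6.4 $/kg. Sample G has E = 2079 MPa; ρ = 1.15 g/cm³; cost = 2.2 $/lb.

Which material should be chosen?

Screen on constraints: cost ≤ 4.5 $/kg. Survivors: sample B, sample R.
In SI units:
  sample B: E = 70.12 GPa, ρ = 2659 kg/m³
  sample R: E = 2.282 GPa, ρ = 1200 kg/m³
  sample B: M = 26.4 MN·m/kg
  sample R: M = 1.90 MN·m/kg
The maximum is for sample B.

sample B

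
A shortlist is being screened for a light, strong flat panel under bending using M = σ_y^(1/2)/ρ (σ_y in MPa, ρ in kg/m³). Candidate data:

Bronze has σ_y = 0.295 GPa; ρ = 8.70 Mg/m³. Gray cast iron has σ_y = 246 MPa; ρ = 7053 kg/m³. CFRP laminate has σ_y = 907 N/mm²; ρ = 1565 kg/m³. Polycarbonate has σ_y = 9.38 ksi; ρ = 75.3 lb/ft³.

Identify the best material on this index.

In SI units:
  bronze: σ_y = 295.0 MPa, ρ = 8700 kg/m³
  gray cast iron: σ_y = 246.0 MPa, ρ = 7053 kg/m³
  CFRP laminate: σ_y = 907.0 MPa, ρ = 1565 kg/m³
  polycarbonate: σ_y = 64.67 MPa, ρ = 1206 kg/m³
  CFRP laminate: M = 19.2×10⁻³
  polycarbonate: M = 6.67×10⁻³
  gray cast iron: M = 2.22×10⁻³
  bronze: M = 1.97×10⁻³
The maximum is for CFRP laminate.

CFRP laminate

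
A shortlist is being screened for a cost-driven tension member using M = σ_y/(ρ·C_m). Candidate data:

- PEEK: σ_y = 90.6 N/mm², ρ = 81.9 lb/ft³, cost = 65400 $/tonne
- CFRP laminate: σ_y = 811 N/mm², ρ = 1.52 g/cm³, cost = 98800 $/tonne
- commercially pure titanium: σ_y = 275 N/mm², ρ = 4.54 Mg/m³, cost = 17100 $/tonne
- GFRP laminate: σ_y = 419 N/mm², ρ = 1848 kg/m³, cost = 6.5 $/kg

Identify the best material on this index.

GFRP laminate

After converting to SI:
  PEEK: σ_y = 90.60 MPa, ρ = 1312 kg/m³, cost = 65.40 $/kg
  CFRP laminate: σ_y = 811.0 MPa, ρ = 1520 kg/m³, cost = 98.80 $/kg
  commercially pure titanium: σ_y = 275.0 MPa, ρ = 4540 kg/m³, cost = 17.10 $/kg
  GFRP laminate: σ_y = 419.0 MPa, ρ = 1848 kg/m³, cost = 6.500 $/kg
  GFRP laminate: M = 34.9 kN·m per $
  CFRP laminate: M = 5.40 kN·m per $
  commercially pure titanium: M = 3.54 kN·m per $
  PEEK: M = 1.06 kN·m per $
The maximum is for GFRP laminate.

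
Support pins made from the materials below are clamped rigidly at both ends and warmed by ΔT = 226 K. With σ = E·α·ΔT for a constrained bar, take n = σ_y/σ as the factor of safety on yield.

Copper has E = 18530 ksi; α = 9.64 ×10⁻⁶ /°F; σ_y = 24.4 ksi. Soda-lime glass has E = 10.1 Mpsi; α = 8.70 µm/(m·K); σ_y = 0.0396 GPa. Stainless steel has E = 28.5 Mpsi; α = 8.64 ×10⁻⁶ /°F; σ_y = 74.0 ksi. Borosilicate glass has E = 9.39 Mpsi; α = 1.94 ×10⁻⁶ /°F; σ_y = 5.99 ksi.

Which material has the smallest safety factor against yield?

In consistent units (E in GPa, α in ×10⁻⁶/K, σ_y in MPa):
  copper: E = 127.8, α = 17.4, σ_y = 168.2 → σ = 501 MPa, n = 0.336
  soda-lime glass: E = 69.64, α = 8.70, σ_y = 39.60 → σ = 137 MPa, n = 0.289
  stainless steel: E = 196.5, α = 15.6, σ_y = 510.2 → σ = 691 MPa, n = 0.739
  borosilicate glass: E = 64.74, α = 3.49, σ_y = 41.30 → σ = 51.1 MPa, n = 0.808
Smallest n: soda-lime glass with n = 0.289.

soda-lime glass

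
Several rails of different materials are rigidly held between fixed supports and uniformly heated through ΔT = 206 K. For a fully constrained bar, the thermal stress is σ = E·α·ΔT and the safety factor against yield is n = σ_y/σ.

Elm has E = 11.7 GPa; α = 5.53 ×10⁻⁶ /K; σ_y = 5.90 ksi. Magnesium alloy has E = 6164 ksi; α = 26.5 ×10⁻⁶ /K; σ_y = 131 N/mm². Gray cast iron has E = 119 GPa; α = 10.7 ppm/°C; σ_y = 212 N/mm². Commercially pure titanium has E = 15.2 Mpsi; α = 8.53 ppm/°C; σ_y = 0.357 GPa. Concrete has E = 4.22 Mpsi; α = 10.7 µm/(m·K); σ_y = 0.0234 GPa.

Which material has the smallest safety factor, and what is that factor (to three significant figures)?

concrete, n = 0.365

In consistent units (E in GPa, α in ×10⁻⁶/K, σ_y in MPa):
  elm: E = 11.70, α = 5.53, σ_y = 40.68 → σ = 13.3 MPa, n = 3.05
  magnesium alloy: E = 42.50, α = 26.5, σ_y = 131.0 → σ = 232 MPa, n = 0.565
  gray cast iron: E = 119.0, α = 10.7, σ_y = 212.0 → σ = 262 MPa, n = 0.808
  commercially pure titanium: E = 104.8, α = 8.53, σ_y = 357.0 → σ = 184 MPa, n = 1.94
  concrete: E = 29.10, α = 10.7, σ_y = 23.40 → σ = 64.1 MPa, n = 0.365
Smallest n: concrete with n = 0.365.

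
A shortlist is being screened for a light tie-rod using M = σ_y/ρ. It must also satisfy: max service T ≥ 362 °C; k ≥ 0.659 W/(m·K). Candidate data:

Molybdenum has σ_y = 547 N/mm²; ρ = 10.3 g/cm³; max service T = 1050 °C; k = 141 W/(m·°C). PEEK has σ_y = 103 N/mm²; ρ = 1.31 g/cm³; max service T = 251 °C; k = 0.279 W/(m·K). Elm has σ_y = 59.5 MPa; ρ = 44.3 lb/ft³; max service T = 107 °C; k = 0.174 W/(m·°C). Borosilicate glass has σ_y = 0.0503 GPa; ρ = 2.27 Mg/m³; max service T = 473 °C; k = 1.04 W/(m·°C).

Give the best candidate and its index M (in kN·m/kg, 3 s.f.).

Screen on constraints: max service T ≥ 362 °C; k ≥ 0.659 W/(m·K). Survivors: molybdenum, borosilicate glass.
Convert each candidate to consistent units, then evaluate M:
  molybdenum: σ_y = 547.0 MPa, ρ = 10300 kg/m³
  borosilicate glass: σ_y = 50.30 MPa, ρ = 2270 kg/m³
  molybdenum: M = 53.1 kN·m/kg
  borosilicate glass: M = 22.2 kN·m/kg
Molybdenum ranks first.

molybdenum, M = 53.1 kN·m/kg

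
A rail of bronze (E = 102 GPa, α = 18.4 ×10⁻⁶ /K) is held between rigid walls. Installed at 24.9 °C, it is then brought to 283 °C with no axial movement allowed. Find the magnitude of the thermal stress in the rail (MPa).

484 MPa

ΔT = 258.1 K. Constrained thermal stress σ = E·α·ΔT = 102.0×10³ MPa × 18.4×10⁻⁶ × 258.1 = 484 MPa (compressive).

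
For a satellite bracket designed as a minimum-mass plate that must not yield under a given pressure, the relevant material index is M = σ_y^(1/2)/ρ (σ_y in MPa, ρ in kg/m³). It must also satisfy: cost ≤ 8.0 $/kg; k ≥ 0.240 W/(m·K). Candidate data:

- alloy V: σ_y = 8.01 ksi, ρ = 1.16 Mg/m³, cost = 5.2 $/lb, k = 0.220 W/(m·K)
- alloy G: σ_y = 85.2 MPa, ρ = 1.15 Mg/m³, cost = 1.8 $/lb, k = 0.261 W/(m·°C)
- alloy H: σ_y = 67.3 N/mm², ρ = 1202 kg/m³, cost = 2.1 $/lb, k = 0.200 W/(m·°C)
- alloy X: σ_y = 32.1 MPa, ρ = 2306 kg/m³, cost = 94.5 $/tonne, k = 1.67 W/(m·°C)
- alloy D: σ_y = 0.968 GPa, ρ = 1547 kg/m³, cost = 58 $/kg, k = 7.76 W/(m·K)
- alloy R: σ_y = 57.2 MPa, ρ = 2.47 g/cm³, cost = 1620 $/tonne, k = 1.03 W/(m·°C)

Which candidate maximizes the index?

alloy G

Screen on constraints: cost ≤ 8.0 $/kg; k ≥ 0.240 W/(m·K). Survivors: alloy G, alloy X, alloy R.
After converting to SI:
  alloy G: σ_y = 85.20 MPa, ρ = 1150 kg/m³
  alloy X: σ_y = 32.10 MPa, ρ = 2306 kg/m³
  alloy R: σ_y = 57.20 MPa, ρ = 2470 kg/m³
  alloy G: M = 8.03×10⁻³
  alloy R: M = 3.06×10⁻³
  alloy X: M = 2.46×10⁻³
Alloy G ranks first.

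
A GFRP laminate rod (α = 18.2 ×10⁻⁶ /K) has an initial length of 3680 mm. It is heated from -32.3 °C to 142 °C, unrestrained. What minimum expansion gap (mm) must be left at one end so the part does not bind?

ΔT = 142 − (-32.3) = 174.3 K.
ΔL = α·L₀·ΔT = 18.2×10⁻⁶ × 3680 mm × 174.3 K = 11.7 mm.

11.7 mm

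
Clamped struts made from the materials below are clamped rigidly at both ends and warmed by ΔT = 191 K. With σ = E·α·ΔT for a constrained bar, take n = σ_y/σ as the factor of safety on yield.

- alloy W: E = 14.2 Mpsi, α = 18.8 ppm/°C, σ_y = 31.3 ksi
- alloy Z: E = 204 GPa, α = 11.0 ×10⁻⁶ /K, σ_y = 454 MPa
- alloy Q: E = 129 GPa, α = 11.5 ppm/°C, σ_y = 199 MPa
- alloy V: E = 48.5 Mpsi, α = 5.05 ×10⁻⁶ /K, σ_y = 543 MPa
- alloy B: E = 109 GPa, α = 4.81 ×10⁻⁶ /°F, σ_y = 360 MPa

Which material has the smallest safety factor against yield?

alloy W

Per material, after unit conversion:
  alloy W: E = 97.91, α = 18.8, σ_y = 215.8 → σ = 352 MPa, n = 0.614
  alloy Z: E = 204.0, α = 11.0, σ_y = 454.0 → σ = 429 MPa, n = 1.06
  alloy Q: E = 129.0, α = 11.5, σ_y = 199.0 → σ = 283 MPa, n = 0.702
  alloy V: E = 334.4, α = 5.05, σ_y = 543.0 → σ = 323 MPa, n = 1.68
  alloy B: E = 109.0, α = 8.66, σ_y = 360.0 → σ = 180 MPa, n = 2.00
The minimum is alloy W at n = 0.614.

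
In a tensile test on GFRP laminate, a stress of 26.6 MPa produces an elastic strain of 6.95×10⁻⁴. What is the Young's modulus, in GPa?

38.3 GPa

E = σ/ε = 26.6 MPa / 6.95×10⁻⁴ = 38270 MPa = 38.3 GPa.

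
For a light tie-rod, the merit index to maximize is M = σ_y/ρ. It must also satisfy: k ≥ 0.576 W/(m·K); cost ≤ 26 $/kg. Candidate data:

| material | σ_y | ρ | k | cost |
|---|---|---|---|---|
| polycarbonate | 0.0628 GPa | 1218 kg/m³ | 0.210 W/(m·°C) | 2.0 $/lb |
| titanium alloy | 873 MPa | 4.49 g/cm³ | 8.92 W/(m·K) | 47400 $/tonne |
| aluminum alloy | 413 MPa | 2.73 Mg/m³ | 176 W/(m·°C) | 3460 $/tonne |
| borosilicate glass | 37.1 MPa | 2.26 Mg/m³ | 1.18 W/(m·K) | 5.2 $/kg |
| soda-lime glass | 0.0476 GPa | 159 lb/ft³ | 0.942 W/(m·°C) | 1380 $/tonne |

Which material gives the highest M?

Screen on constraints: k ≥ 0.576 W/(m·K); cost ≤ 26 $/kg. Survivors: aluminum alloy, borosilicate glass, soda-lime glass.
Normalizing units and computing the index:
  aluminum alloy: σ_y = 413.0 MPa, ρ = 2730 kg/m³
  borosilicate glass: σ_y = 37.10 MPa, ρ = 2260 kg/m³
  soda-lime glass: σ_y = 47.60 MPa, ρ = 2547 kg/m³
  aluminum alloy: M = 151 kN·m/kg
  soda-lime glass: M = 18.7 kN·m/kg
  borosilicate glass: M = 16.4 kN·m/kg
The maximum is for aluminum alloy.

aluminum alloy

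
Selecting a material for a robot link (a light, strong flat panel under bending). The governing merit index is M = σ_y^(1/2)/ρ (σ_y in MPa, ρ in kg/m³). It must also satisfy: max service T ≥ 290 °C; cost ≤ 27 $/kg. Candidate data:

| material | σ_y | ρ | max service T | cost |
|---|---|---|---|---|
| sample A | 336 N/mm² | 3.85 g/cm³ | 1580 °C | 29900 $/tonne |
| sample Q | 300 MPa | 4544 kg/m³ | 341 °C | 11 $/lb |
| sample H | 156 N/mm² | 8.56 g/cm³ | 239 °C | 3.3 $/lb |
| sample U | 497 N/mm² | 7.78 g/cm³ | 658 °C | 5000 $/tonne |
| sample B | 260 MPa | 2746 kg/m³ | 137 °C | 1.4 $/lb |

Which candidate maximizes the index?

Screen on constraints: max service T ≥ 290 °C; cost ≤ 27 $/kg. Survivors: sample Q, sample U.
In SI units:
  sample Q: σ_y = 300.0 MPa, ρ = 4544 kg/m³
  sample U: σ_y = 497.0 MPa, ρ = 7780 kg/m³
  sample Q: M = 3.81×10⁻³
  sample U: M = 2.87×10⁻³
The maximum is for sample Q.

sample Q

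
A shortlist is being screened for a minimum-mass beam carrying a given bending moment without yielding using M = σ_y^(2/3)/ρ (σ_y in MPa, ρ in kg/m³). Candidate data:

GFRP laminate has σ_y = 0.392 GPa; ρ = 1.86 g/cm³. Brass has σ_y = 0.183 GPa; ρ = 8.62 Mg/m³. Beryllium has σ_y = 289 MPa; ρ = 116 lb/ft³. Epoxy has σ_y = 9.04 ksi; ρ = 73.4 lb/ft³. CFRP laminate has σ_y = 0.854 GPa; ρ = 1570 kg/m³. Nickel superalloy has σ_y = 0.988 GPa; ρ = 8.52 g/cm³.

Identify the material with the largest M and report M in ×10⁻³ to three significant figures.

Putting every candidate on a common basis:
  GFRP laminate: σ_y = 392.0 MPa, ρ = 1860 kg/m³
  brass: σ_y = 183.0 MPa, ρ = 8620 kg/m³
  beryllium: σ_y = 289.0 MPa, ρ = 1858 kg/m³
  epoxy: σ_y = 62.33 MPa, ρ = 1176 kg/m³
  CFRP laminate: σ_y = 854.0 MPa, ρ = 1570 kg/m³
  nickel superalloy: σ_y = 988.0 MPa, ρ = 8520 kg/m³
  CFRP laminate: M = 57.3×10⁻³
  GFRP laminate: M = 28.8×10⁻³
  beryllium: M = 23.5×10⁻³
  epoxy: M = 13.4×10⁻³
  nickel superalloy: M = 11.6×10⁻³
  brass: M = 3.74×10⁻³
CFRP laminate has the largest M.

CFRP laminate, M = 57.3×10⁻³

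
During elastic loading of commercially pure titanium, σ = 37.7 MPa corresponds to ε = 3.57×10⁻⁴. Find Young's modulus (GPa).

106 GPa

E = σ/ε = 37.7 MPa / 3.57×10⁻⁴ = 105600 MPa = 106 GPa.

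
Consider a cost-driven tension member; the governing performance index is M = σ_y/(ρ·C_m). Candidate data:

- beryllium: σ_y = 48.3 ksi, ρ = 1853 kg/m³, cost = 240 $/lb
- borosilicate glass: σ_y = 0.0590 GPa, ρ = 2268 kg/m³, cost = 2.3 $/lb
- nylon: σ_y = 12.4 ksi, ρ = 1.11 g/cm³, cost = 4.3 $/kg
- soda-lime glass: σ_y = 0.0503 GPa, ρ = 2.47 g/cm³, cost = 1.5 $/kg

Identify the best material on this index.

After converting to SI:
  beryllium: σ_y = 333.0 MPa, ρ = 1853 kg/m³, cost = 529.1 $/kg
  borosilicate glass: σ_y = 59.00 MPa, ρ = 2268 kg/m³, cost = 5.071 $/kg
  nylon: σ_y = 85.50 MPa, ρ = 1110 kg/m³, cost = 4.300 $/kg
  soda-lime glass: σ_y = 50.30 MPa, ρ = 2470 kg/m³, cost = 1.500 $/kg
  nylon: M = 17.9 kN·m per $
  soda-lime glass: M = 13.6 kN·m per $
  borosilicate glass: M = 5.13 kN·m per $
  beryllium: M = 0.340 kN·m per $
Nylon has the largest M.

nylon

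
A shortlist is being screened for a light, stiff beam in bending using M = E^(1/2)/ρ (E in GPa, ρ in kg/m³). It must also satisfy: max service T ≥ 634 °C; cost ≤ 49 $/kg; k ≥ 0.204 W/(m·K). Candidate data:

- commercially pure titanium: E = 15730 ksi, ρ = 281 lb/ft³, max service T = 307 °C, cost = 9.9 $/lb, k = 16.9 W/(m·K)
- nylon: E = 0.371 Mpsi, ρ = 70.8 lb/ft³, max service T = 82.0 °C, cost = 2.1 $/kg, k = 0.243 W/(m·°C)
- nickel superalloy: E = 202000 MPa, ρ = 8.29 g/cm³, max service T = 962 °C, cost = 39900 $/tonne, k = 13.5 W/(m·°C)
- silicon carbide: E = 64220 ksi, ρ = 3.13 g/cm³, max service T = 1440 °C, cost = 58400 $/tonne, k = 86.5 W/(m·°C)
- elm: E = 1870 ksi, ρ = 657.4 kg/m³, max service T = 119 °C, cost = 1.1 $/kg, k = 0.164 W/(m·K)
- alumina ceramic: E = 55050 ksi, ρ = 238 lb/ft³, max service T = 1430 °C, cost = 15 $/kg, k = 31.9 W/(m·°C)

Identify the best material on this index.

Screen on constraints: max service T ≥ 634 °C; cost ≤ 49 $/kg; k ≥ 0.204 W/(m·K). Survivors: nickel superalloy, alumina ceramic.
Normalizing units and computing the index:
  nickel superalloy: E = 202.0 GPa, ρ = 8290 kg/m³
  alumina ceramic: E = 379.6 GPa, ρ = 3812 kg/m³
  alumina ceramic: M = 5.11×10⁻³
  nickel superalloy: M = 1.71×10⁻³
Alumina ceramic ranks first.

alumina ceramic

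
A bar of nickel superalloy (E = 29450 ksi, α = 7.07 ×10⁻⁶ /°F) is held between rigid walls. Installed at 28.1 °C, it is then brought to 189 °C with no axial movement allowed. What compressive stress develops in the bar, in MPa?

416 MPa

E = 29450 ksi = 203.1 GPa.
α = 7.07×10⁻⁶/°F × 9/5 = 12.7×10⁻⁶/K.
ΔT = 160.9 K. Constrained thermal stress σ = E·α·ΔT = 203.1×10³ MPa × 12.7×10⁻⁶ × 160.9 = 416 MPa (compressive).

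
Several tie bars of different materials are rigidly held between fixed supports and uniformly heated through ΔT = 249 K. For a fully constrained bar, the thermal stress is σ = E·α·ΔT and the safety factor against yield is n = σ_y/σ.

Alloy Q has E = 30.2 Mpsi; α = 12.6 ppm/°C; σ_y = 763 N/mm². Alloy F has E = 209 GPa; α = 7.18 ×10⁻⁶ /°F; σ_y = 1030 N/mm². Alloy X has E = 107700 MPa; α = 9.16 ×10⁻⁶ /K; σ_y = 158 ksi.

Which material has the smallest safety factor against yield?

With everything in SI (GPa, ×10⁻⁶/K, MPa):
  alloy Q: E = 208.2, α = 12.6, σ_y = 763.0 → σ = 653 MPa, n = 1.17
  alloy F: E = 209.0, α = 12.9, σ_y = 1030 → σ = 673 MPa, n = 1.53
  alloy X: E = 107.7, α = 9.16, σ_y = 1089 → σ = 246 MPa, n = 4.43
The minimum is alloy Q at n = 1.17.

alloy Q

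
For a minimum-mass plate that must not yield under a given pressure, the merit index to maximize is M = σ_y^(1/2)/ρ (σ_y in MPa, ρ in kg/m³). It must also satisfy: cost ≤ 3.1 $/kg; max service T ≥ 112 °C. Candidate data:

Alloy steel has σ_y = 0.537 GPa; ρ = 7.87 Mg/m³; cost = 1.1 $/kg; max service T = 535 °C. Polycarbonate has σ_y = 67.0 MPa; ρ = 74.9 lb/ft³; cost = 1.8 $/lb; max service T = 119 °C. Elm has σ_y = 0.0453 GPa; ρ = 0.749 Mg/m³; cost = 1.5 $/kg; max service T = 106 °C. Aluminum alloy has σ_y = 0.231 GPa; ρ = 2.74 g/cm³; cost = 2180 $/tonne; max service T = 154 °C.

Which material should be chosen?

aluminum alloy

Screen on constraints: cost ≤ 3.1 $/kg; max service T ≥ 112 °C. Survivors: alloy steel, aluminum alloy.
Putting every candidate on a common basis:
  alloy steel: σ_y = 537.0 MPa, ρ = 7870 kg/m³
  aluminum alloy: σ_y = 231.0 MPa, ρ = 2740 kg/m³
  aluminum alloy: M = 5.55×10⁻³
  alloy steel: M = 2.94×10⁻³
The maximum is for aluminum alloy.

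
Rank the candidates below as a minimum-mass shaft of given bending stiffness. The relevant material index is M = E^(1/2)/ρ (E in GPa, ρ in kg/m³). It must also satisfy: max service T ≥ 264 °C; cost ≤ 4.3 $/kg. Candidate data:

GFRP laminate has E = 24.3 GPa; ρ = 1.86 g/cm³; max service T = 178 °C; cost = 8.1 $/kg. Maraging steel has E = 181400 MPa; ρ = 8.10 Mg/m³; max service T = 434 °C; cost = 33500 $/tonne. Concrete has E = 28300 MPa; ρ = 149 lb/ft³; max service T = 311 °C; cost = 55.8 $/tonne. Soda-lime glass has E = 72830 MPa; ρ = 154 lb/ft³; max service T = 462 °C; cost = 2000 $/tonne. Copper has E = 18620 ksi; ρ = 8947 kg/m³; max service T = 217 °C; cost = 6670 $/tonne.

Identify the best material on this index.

Screen on constraints: max service T ≥ 264 °C; cost ≤ 4.3 $/kg. Survivors: concrete, soda-lime glass.
After converting to SI:
  concrete: E = 28.30 GPa, ρ = 2387 kg/m³
  soda-lime glass: E = 72.83 GPa, ρ = 2467 kg/m³
  soda-lime glass: M = 3.46×10⁻³
  concrete: M = 2.23×10⁻³
The maximum is for soda-lime glass.

soda-lime glass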